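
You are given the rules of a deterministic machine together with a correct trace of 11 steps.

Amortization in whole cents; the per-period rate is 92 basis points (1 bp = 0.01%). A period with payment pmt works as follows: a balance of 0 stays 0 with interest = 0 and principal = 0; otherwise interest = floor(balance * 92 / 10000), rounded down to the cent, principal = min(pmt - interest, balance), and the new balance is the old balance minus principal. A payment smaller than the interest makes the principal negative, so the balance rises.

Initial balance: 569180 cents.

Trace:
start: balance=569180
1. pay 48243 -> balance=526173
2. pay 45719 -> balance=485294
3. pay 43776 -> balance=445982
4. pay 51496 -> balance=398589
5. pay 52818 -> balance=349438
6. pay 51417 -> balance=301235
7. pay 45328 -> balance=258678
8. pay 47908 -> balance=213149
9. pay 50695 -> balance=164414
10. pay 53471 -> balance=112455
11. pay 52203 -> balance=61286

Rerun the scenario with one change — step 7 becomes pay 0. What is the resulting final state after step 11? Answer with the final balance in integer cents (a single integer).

(re-executing from step 7 with the substitution; state before step 7: balance=301235)
7. pay 0 -> balance=304006
8. pay 47908 -> balance=258894
9. pay 50695 -> balance=210580
10. pay 53471 -> balance=159046
11. pay 52203 -> balance=108306

108306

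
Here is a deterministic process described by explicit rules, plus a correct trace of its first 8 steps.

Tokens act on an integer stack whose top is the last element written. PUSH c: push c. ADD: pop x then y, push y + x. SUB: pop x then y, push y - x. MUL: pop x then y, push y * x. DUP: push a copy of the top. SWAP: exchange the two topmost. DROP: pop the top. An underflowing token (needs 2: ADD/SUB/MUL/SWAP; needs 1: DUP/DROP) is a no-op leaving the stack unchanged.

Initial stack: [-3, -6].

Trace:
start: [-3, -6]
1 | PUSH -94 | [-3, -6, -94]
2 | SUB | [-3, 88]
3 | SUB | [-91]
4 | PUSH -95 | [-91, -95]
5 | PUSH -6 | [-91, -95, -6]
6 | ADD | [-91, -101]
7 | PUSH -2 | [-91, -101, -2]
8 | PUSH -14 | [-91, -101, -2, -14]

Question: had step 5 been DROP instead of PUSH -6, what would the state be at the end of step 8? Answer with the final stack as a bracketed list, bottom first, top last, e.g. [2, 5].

(re-executing from step 5 with the substitution; state before step 5: [-91, -95])
5 | DROP | [-91]
6 | ADD | [-91]
7 | PUSH -2 | [-91, -2]
8 | PUSH -14 | [-91, -2, -14]

[-91, -2, -14]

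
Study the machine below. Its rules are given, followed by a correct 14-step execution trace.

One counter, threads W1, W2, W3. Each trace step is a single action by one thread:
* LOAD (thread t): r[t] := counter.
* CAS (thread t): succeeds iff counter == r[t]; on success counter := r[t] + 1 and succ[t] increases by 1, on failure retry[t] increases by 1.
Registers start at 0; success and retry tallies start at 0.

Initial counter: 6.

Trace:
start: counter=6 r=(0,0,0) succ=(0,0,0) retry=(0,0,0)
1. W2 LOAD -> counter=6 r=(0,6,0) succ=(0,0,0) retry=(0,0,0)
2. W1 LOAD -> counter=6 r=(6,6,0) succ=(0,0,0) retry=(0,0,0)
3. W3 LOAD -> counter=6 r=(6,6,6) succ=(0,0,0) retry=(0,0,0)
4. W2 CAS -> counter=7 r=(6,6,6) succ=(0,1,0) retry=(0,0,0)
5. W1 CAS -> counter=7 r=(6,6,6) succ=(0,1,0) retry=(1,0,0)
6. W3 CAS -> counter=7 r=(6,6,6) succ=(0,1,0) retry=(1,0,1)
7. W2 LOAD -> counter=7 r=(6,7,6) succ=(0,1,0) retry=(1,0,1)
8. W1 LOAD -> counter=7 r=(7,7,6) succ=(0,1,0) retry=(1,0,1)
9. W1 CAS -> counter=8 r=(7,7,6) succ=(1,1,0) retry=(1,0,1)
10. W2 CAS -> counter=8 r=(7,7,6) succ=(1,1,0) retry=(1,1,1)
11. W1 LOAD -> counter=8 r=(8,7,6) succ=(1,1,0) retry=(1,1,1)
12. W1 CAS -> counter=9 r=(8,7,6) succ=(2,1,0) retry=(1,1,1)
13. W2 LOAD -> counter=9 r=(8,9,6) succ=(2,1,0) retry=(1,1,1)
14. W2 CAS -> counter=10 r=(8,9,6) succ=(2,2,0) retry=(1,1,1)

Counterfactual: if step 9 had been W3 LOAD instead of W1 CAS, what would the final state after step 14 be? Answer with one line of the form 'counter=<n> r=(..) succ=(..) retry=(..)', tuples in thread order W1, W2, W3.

(re-executing from step 9 with the substitution; state before step 9: counter=7 r=(7,7,6) succ=(0,1,0) retry=(1,0,1))
9. W3 LOAD -> counter=7 r=(7,7,7) succ=(0,1,0) retry=(1,0,1)
10. W2 CAS -> counter=8 r=(7,7,7) succ=(0,2,0) retry=(1,0,1)
11. W1 LOAD -> counter=8 r=(8,7,7) succ=(0,2,0) retry=(1,0,1)
12. W1 CAS -> counter=9 r=(8,7,7) succ=(1,2,0) retry=(1,0,1)
13. W2 LOAD -> counter=9 r=(8,9,7) succ=(1,2,0) retry=(1,0,1)
14. W2 CAS -> counter=10 r=(8,9,7) succ=(1,3,0) retry=(1,0,1)

counter=10 r=(8,9,7) succ=(1,3,0) retry=(1,0,1)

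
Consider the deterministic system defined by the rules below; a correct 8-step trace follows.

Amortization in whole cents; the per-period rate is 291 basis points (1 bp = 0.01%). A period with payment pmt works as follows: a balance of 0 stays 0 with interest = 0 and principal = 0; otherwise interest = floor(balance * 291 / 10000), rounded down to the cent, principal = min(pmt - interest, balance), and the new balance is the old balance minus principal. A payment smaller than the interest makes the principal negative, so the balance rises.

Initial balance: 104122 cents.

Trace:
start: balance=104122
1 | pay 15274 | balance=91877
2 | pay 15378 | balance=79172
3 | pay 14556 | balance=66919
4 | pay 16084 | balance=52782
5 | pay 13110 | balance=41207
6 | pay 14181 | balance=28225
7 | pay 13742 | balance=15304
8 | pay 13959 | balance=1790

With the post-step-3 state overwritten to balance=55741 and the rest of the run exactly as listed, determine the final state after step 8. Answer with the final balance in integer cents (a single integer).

0

state after step 3 := balance=55741
4 | pay 16084 | balance=41279
5 | pay 13110 | balance=29370
6 | pay 14181 | balance=16043
7 | pay 13742 | balance=2767
8 | pay 13959 | balance=0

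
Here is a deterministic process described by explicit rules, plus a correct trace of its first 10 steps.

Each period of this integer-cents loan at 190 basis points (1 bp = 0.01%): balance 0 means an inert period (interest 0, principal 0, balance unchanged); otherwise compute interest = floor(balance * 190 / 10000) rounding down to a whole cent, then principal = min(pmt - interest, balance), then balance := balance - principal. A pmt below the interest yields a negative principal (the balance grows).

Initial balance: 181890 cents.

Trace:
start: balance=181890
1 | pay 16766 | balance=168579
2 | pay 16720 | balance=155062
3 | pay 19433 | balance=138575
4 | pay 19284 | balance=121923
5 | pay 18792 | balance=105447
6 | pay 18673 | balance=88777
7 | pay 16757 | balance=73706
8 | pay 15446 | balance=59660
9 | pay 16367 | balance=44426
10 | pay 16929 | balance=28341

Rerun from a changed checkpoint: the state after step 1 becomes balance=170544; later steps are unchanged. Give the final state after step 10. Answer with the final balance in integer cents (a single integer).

30669

state after step 1 := balance=170544
2 | pay 16720 | balance=157064
3 | pay 19433 | balance=140615
4 | pay 19284 | balance=124002
5 | pay 18792 | balance=107566
6 | pay 18673 | balance=90936
7 | pay 16757 | balance=75906
8 | pay 15446 | balance=61902
9 | pay 16367 | balance=46711
10 | pay 16929 | balance=30669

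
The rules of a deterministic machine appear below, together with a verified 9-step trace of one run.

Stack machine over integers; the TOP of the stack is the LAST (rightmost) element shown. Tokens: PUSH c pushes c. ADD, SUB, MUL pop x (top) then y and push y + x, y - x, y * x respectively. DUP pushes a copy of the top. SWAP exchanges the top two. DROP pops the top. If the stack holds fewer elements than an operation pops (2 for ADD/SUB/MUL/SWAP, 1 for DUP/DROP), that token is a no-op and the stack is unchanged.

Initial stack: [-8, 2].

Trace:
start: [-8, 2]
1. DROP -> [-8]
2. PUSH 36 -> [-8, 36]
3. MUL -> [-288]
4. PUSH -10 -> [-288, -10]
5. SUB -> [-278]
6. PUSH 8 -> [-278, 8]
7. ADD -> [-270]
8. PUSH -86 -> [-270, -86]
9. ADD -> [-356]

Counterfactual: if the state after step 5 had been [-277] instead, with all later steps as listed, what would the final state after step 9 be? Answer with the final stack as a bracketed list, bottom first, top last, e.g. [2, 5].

[-355]

state after step 5 := [-277]
6. PUSH 8 -> [-277, 8]
7. ADD -> [-269]
8. PUSH -86 -> [-269, -86]
9. ADD -> [-355]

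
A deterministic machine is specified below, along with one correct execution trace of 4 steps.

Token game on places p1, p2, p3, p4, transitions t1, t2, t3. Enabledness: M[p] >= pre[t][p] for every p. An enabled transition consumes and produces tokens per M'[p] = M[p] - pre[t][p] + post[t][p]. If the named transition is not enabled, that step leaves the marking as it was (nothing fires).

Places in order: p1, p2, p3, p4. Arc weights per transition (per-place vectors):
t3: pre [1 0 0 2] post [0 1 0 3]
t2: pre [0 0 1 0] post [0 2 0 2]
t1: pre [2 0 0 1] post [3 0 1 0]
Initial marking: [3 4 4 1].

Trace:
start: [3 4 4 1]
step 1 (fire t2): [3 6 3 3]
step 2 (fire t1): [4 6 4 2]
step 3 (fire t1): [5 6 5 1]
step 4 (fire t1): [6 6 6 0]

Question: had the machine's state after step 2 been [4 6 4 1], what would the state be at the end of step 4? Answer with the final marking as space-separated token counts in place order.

5 6 5 0

state after step 2 := [4 6 4 1]
step 3 (fire t1): [5 6 5 0]
step 4 (fire t1): [5 6 5 0]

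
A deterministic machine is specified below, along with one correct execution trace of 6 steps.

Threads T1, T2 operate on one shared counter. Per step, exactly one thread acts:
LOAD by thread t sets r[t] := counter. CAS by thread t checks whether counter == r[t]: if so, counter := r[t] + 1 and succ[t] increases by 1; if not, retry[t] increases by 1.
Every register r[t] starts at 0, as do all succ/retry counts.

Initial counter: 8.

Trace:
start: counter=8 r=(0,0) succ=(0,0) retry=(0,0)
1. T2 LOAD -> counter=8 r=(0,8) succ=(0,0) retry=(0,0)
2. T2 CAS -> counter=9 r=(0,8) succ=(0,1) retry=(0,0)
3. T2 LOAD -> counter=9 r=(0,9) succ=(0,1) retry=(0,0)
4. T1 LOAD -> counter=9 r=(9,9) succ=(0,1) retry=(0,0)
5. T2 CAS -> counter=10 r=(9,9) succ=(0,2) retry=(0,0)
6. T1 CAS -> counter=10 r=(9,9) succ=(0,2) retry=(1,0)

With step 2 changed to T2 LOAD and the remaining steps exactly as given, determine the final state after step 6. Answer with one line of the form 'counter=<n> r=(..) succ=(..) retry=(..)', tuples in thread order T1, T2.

counter=9 r=(8,8) succ=(0,1) retry=(1,0)

(re-executing from step 2 with the substitution; state before step 2: counter=8 r=(0,8) succ=(0,0) retry=(0,0))
2. T2 LOAD -> counter=8 r=(0,8) succ=(0,0) retry=(0,0)
3. T2 LOAD -> counter=8 r=(0,8) succ=(0,0) retry=(0,0)
4. T1 LOAD -> counter=8 r=(8,8) succ=(0,0) retry=(0,0)
5. T2 CAS -> counter=9 r=(8,8) succ=(0,1) retry=(0,0)
6. T1 CAS -> counter=9 r=(8,8) succ=(0,1) retry=(1,0)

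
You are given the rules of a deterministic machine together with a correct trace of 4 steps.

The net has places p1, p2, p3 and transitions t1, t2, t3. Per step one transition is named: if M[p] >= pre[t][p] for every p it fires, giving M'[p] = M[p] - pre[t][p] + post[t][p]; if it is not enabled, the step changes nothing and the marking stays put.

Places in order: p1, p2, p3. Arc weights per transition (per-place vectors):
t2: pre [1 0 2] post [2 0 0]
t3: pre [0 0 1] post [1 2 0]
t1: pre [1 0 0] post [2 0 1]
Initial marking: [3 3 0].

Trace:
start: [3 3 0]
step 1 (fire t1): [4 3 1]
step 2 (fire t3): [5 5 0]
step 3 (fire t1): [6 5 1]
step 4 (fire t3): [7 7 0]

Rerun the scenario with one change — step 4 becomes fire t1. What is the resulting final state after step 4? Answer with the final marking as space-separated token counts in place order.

(re-executing from step 4 with the substitution; state before step 4: [6 5 1])
step 4 (fire t1): [7 5 2]

7 5 2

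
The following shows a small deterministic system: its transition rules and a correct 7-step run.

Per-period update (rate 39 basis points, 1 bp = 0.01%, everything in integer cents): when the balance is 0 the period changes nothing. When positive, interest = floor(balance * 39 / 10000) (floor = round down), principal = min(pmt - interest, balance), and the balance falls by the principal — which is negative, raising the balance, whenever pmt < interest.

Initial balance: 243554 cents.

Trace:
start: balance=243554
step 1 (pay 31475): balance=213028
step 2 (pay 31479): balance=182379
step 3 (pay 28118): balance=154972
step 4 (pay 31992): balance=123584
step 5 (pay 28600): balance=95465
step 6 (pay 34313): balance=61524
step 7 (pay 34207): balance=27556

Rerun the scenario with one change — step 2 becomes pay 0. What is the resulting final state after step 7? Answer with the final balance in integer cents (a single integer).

(re-executing from step 2 with the substitution; state before step 2: balance=213028)
step 2 (pay 0): balance=213858
step 3 (pay 28118): balance=186574
step 4 (pay 31992): balance=155309
step 5 (pay 28600): balance=127314
step 6 (pay 34313): balance=93497
step 7 (pay 34207): balance=59654

59654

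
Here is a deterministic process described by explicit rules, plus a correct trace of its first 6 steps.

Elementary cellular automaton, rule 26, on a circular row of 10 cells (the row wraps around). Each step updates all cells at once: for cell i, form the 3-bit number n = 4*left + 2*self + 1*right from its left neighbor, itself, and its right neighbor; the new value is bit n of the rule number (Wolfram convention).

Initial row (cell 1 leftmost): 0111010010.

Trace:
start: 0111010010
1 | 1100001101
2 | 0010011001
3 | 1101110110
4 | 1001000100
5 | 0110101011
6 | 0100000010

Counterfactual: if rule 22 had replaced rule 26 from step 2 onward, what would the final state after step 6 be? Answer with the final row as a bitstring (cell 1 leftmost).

(re-executing steps 2..6 under rule 22; state before step 2: 1100001101)
2 | 0010010000
3 | 0111111000
4 | 1000000100
5 | 1100001111
6 | 0010010000

0010010000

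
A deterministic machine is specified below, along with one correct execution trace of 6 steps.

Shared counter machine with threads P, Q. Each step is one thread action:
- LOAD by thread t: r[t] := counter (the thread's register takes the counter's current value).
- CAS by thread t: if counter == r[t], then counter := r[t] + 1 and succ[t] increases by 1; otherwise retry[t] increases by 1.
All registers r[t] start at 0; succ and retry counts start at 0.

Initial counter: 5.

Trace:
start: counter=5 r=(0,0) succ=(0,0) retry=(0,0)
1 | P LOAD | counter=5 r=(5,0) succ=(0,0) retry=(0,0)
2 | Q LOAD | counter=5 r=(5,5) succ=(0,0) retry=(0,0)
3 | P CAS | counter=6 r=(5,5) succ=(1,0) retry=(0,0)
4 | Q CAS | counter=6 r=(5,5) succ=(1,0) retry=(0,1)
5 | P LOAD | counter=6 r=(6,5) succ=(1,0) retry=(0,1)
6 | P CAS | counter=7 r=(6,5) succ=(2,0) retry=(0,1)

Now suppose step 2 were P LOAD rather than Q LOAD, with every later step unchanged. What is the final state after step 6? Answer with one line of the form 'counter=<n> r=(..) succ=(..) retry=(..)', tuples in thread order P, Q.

counter=7 r=(6,0) succ=(2,0) retry=(0,1)

(re-executing from step 2 with the substitution; state before step 2: counter=5 r=(5,0) succ=(0,0) retry=(0,0))
2 | P LOAD | counter=5 r=(5,0) succ=(0,0) retry=(0,0)
3 | P CAS | counter=6 r=(5,0) succ=(1,0) retry=(0,0)
4 | Q CAS | counter=6 r=(5,0) succ=(1,0) retry=(0,1)
5 | P LOAD | counter=6 r=(6,0) succ=(1,0) retry=(0,1)
6 | P CAS | counter=7 r=(6,0) succ=(2,0) retry=(0,1)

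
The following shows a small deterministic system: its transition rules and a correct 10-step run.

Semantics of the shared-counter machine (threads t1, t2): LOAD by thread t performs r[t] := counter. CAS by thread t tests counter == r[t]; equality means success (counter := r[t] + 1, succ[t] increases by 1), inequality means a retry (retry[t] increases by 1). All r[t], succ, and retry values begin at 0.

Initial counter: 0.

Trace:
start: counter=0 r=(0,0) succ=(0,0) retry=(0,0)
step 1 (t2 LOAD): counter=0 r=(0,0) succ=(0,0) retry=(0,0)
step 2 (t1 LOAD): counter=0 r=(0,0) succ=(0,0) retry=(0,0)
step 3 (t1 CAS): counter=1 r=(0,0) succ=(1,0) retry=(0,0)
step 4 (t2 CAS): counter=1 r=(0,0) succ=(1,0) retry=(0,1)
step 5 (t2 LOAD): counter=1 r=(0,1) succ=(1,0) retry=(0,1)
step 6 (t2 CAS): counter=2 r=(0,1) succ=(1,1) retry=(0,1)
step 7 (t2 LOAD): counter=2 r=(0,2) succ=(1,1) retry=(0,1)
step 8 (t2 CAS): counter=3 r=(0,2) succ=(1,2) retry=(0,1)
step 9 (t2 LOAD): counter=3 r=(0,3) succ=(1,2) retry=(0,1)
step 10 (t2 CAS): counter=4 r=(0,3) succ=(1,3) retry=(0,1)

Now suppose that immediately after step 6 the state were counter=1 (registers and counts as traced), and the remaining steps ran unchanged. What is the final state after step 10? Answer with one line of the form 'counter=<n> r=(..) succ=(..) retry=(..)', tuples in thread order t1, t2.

state after step 6 := counter=1 r=(0,1) succ=(1,1) retry=(0,1)
step 7 (t2 LOAD): counter=1 r=(0,1) succ=(1,1) retry=(0,1)
step 8 (t2 CAS): counter=2 r=(0,1) succ=(1,2) retry=(0,1)
step 9 (t2 LOAD): counter=2 r=(0,2) succ=(1,2) retry=(0,1)
step 10 (t2 CAS): counter=3 r=(0,2) succ=(1,3) retry=(0,1)

counter=3 r=(0,2) succ=(1,3) retry=(0,1)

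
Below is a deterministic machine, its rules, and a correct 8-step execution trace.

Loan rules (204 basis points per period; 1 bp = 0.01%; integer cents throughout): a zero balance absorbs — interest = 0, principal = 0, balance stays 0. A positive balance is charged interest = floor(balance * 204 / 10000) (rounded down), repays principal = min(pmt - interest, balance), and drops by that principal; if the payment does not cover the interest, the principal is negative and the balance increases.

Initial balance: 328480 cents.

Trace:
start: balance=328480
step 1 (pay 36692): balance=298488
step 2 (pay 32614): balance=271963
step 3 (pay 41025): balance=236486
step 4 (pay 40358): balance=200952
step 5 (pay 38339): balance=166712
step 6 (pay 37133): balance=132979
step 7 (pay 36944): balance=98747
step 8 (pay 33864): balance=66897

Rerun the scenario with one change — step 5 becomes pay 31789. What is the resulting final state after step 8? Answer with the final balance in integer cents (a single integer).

73857

(re-executing from step 5 with the substitution; state before step 5: balance=200952)
step 5 (pay 31789): balance=173262
step 6 (pay 37133): balance=139663
step 7 (pay 36944): balance=105568
step 8 (pay 33864): balance=73857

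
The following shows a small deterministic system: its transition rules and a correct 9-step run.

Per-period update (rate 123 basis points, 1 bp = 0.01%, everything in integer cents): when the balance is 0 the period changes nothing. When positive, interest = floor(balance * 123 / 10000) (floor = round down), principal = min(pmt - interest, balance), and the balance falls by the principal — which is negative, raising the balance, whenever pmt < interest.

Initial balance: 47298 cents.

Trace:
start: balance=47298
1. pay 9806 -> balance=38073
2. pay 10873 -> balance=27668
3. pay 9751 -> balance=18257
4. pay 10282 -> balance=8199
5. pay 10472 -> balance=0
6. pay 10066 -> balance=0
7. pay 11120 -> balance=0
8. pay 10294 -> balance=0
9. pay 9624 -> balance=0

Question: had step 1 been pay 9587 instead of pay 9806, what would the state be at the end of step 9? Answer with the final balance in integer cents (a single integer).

(re-executing from step 1 with the substitution; state before step 1: balance=47298)
1. pay 9587 -> balance=38292
2. pay 10873 -> balance=27889
3. pay 9751 -> balance=18481
4. pay 10282 -> balance=8426
5. pay 10472 -> balance=0
6. pay 10066 -> balance=0
7. pay 11120 -> balance=0
8. pay 10294 -> balance=0
9. pay 9624 -> balance=0

0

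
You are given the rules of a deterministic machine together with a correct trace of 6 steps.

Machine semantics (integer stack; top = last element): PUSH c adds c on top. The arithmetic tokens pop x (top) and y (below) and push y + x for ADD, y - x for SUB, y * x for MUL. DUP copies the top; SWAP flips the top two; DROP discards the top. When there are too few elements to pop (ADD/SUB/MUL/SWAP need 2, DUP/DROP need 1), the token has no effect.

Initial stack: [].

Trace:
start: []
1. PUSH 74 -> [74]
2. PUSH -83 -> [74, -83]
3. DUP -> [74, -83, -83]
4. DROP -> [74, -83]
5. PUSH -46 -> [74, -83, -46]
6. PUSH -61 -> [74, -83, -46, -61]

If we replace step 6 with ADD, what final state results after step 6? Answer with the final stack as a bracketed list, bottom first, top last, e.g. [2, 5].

(re-executing from step 6 with the substitution; state before step 6: [74, -83, -46])
6. ADD -> [74, -129]

[74, -129]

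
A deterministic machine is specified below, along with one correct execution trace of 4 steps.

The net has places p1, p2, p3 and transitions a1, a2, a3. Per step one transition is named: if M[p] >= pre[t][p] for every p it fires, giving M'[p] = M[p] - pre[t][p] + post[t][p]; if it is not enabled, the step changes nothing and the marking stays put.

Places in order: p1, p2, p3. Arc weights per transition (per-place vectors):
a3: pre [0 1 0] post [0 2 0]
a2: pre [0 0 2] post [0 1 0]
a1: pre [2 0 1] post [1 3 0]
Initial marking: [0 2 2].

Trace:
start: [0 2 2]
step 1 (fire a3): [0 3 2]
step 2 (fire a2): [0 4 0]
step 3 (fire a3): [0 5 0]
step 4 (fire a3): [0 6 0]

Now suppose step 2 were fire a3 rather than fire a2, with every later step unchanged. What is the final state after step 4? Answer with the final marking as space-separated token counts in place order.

0 6 2

(re-executing from step 2 with the substitution; state before step 2: [0 3 2])
step 2 (fire a3): [0 4 2]
step 3 (fire a3): [0 5 2]
step 4 (fire a3): [0 6 2]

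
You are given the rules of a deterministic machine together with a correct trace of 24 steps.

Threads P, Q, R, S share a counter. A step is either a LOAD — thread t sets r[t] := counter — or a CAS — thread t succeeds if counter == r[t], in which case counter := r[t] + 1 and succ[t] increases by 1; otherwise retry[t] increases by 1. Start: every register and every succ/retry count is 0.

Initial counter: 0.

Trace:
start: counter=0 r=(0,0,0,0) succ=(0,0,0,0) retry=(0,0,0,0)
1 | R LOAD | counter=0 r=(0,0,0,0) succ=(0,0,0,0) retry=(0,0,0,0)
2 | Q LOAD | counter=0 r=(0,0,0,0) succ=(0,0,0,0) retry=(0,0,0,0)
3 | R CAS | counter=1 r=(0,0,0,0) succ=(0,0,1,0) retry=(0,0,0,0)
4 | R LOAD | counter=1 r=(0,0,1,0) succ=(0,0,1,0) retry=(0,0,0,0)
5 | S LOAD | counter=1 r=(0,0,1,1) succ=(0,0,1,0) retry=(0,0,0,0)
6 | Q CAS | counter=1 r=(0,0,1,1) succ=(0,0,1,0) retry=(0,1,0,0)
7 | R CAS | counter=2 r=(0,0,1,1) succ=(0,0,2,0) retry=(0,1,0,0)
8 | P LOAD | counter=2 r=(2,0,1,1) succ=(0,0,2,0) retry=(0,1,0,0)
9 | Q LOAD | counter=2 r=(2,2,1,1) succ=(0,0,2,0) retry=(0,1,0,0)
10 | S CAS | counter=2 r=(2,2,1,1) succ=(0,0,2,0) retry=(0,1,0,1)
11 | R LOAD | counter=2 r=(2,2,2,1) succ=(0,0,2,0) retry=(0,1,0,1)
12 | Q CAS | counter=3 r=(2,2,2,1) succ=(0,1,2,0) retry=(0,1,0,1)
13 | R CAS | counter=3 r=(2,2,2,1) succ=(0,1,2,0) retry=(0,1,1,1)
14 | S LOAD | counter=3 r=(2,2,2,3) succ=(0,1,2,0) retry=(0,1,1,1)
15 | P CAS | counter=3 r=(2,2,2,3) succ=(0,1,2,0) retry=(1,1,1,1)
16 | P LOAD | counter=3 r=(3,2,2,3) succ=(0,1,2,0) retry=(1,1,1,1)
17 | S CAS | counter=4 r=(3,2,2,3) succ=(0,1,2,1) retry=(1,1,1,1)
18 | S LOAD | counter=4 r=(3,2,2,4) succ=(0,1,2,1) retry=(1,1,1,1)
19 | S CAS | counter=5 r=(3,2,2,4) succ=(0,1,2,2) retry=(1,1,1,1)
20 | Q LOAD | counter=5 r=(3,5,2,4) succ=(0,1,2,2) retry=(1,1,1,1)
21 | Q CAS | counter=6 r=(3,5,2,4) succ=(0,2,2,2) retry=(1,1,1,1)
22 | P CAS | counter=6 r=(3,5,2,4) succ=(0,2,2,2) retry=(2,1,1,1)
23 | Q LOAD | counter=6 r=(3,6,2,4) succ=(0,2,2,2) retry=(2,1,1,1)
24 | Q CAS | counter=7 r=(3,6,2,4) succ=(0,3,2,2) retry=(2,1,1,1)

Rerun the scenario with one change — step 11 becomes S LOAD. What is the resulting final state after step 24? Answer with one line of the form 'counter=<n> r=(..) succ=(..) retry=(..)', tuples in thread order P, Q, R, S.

counter=7 r=(3,6,1,4) succ=(0,3,2,2) retry=(2,1,1,1)

(re-executing from step 11 with the substitution; state before step 11: counter=2 r=(2,2,1,1) succ=(0,0,2,0) retry=(0,1,0,1))
11 | S LOAD | counter=2 r=(2,2,1,2) succ=(0,0,2,0) retry=(0,1,0,1)
12 | Q CAS | counter=3 r=(2,2,1,2) succ=(0,1,2,0) retry=(0,1,0,1)
13 | R CAS | counter=3 r=(2,2,1,2) succ=(0,1,2,0) retry=(0,1,1,1)
14 | S LOAD | counter=3 r=(2,2,1,3) succ=(0,1,2,0) retry=(0,1,1,1)
15 | P CAS | counter=3 r=(2,2,1,3) succ=(0,1,2,0) retry=(1,1,1,1)
16 | P LOAD | counter=3 r=(3,2,1,3) succ=(0,1,2,0) retry=(1,1,1,1)
17 | S CAS | counter=4 r=(3,2,1,3) succ=(0,1,2,1) retry=(1,1,1,1)
18 | S LOAD | counter=4 r=(3,2,1,4) succ=(0,1,2,1) retry=(1,1,1,1)
19 | S CAS | counter=5 r=(3,2,1,4) succ=(0,1,2,2) retry=(1,1,1,1)
20 | Q LOAD | counter=5 r=(3,5,1,4) succ=(0,1,2,2) retry=(1,1,1,1)
21 | Q CAS | counter=6 r=(3,5,1,4) succ=(0,2,2,2) retry=(1,1,1,1)
22 | P CAS | counter=6 r=(3,5,1,4) succ=(0,2,2,2) retry=(2,1,1,1)
23 | Q LOAD | counter=6 r=(3,6,1,4) succ=(0,2,2,2) retry=(2,1,1,1)
24 | Q CAS | counter=7 r=(3,6,1,4) succ=(0,3,2,2) retry=(2,1,1,1)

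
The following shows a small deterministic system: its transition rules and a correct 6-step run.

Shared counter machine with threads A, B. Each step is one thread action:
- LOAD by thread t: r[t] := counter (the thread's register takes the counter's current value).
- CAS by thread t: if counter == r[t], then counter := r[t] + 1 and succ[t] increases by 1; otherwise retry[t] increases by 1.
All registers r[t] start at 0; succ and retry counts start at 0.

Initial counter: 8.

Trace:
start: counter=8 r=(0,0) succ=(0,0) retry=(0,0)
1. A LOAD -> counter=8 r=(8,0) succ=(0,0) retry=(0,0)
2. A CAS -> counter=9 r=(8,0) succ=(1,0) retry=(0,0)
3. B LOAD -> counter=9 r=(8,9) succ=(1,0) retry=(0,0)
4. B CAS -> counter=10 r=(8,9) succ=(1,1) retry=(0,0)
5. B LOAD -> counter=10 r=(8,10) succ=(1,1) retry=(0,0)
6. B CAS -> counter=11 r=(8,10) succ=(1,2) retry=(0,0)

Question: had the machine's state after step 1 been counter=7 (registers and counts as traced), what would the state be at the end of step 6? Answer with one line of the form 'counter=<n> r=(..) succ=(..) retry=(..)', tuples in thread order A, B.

state after step 1 := counter=7 r=(8,0) succ=(0,0) retry=(0,0)
2. A CAS -> counter=7 r=(8,0) succ=(0,0) retry=(1,0)
3. B LOAD -> counter=7 r=(8,7) succ=(0,0) retry=(1,0)
4. B CAS -> counter=8 r=(8,7) succ=(0,1) retry=(1,0)
5. B LOAD -> counter=8 r=(8,8) succ=(0,1) retry=(1,0)
6. B CAS -> counter=9 r=(8,8) succ=(0,2) retry=(1,0)

counter=9 r=(8,8) succ=(0,2) retry=(1,0)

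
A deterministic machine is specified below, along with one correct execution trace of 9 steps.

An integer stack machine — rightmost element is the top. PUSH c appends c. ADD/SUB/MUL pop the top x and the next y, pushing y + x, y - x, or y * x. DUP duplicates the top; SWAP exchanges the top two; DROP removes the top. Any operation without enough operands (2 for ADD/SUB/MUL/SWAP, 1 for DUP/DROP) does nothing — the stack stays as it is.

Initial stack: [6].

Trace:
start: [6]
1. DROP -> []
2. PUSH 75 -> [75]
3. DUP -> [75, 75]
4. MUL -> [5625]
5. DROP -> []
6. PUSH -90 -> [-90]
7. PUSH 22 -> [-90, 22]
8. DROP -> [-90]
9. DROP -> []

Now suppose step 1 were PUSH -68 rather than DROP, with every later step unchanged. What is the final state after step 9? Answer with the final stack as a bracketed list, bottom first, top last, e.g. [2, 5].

(re-executing from step 1 with the substitution; state before step 1: [6])
1. PUSH -68 -> [6, -68]
2. PUSH 75 -> [6, -68, 75]
3. DUP -> [6, -68, 75, 75]
4. MUL -> [6, -68, 5625]
5. DROP -> [6, -68]
6. PUSH -90 -> [6, -68, -90]
7. PUSH 22 -> [6, -68, -90, 22]
8. DROP -> [6, -68, -90]
9. DROP -> [6, -68]

[6, -68]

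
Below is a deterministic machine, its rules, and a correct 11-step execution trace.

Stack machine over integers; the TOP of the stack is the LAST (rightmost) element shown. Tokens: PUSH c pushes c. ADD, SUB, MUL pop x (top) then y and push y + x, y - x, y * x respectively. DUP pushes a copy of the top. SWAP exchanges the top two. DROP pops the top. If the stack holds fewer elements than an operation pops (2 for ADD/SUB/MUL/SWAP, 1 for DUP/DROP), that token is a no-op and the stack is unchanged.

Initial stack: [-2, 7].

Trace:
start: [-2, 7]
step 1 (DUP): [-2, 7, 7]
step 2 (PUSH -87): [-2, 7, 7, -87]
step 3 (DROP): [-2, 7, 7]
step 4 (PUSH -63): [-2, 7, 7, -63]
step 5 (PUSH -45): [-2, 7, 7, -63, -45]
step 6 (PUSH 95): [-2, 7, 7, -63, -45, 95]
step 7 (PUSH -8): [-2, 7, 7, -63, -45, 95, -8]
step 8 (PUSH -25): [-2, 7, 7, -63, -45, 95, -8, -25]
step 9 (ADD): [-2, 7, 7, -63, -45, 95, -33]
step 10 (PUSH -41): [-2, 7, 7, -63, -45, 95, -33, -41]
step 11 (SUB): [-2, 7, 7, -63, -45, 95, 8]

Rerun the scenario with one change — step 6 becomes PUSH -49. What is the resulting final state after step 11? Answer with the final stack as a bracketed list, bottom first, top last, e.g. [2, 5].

[-2, 7, 7, -63, -45, -49, 8]

(re-executing from step 6 with the substitution; state before step 6: [-2, 7, 7, -63, -45])
step 6 (PUSH -49): [-2, 7, 7, -63, -45, -49]
step 7 (PUSH -8): [-2, 7, 7, -63, -45, -49, -8]
step 8 (PUSH -25): [-2, 7, 7, -63, -45, -49, -8, -25]
step 9 (ADD): [-2, 7, 7, -63, -45, -49, -33]
step 10 (PUSH -41): [-2, 7, 7, -63, -45, -49, -33, -41]
step 11 (SUB): [-2, 7, 7, -63, -45, -49, 8]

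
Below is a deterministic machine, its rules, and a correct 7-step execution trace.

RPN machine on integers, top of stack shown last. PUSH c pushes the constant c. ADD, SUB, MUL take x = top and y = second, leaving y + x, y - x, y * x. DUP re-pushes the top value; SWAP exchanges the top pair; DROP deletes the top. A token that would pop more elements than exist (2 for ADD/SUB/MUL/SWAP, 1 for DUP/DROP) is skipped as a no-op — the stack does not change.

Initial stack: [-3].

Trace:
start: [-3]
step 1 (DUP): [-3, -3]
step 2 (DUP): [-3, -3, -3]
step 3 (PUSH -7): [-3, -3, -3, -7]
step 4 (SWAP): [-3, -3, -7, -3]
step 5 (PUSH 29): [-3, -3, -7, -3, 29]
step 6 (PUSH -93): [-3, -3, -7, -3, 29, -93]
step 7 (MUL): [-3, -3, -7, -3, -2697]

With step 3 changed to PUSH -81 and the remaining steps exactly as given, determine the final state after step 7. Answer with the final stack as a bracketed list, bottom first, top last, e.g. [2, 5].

[-3, -3, -81, -3, -2697]

(re-executing from step 3 with the substitution; state before step 3: [-3, -3, -3])
step 3 (PUSH -81): [-3, -3, -3, -81]
step 4 (SWAP): [-3, -3, -81, -3]
step 5 (PUSH 29): [-3, -3, -81, -3, 29]
step 6 (PUSH -93): [-3, -3, -81, -3, 29, -93]
step 7 (MUL): [-3, -3, -81, -3, -2697]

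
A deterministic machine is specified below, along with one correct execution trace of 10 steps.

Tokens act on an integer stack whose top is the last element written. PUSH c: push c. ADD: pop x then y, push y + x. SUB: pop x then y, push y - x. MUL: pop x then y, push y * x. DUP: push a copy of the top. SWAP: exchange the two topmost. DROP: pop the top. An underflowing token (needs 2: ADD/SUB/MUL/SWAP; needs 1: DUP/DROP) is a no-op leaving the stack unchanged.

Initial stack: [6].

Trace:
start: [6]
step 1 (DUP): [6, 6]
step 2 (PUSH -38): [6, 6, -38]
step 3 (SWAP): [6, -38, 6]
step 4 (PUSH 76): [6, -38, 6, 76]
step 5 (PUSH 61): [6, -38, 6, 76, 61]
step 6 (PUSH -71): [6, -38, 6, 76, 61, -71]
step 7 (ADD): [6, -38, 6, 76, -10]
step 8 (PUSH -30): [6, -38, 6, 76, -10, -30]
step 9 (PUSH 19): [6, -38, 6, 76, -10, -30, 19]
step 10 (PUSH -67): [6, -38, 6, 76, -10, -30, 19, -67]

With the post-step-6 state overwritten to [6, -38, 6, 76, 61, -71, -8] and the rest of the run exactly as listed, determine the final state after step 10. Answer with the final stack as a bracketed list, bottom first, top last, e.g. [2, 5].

state after step 6 := [6, -38, 6, 76, 61, -71, -8]
step 7 (ADD): [6, -38, 6, 76, 61, -79]
step 8 (PUSH -30): [6, -38, 6, 76, 61, -79, -30]
step 9 (PUSH 19): [6, -38, 6, 76, 61, -79, -30, 19]
step 10 (PUSH -67): [6, -38, 6, 76, 61, -79, -30, 19, -67]

[6, -38, 6, 76, 61, -79, -30, 19, -67]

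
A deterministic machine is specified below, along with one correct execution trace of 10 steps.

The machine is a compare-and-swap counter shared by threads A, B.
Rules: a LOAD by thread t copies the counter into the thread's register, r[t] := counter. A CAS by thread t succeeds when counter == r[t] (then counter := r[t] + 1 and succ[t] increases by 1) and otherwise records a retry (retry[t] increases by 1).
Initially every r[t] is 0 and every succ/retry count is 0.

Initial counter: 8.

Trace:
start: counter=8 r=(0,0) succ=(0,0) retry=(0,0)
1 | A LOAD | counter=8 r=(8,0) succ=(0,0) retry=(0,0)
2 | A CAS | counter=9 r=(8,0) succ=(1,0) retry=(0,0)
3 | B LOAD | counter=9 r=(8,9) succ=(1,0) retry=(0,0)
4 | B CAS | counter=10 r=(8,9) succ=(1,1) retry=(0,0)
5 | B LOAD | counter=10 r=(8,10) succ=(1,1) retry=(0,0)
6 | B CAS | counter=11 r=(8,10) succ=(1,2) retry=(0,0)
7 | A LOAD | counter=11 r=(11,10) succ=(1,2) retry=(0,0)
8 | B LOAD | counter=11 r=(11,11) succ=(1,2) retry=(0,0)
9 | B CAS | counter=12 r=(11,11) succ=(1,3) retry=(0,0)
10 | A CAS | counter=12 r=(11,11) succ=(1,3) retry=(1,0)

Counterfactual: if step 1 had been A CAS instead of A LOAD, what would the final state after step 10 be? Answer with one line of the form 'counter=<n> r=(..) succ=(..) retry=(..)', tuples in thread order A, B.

counter=11 r=(10,10) succ=(0,3) retry=(3,0)

(re-executing from step 1 with the substitution; state before step 1: counter=8 r=(0,0) succ=(0,0) retry=(0,0))
1 | A CAS | counter=8 r=(0,0) succ=(0,0) retry=(1,0)
2 | A CAS | counter=8 r=(0,0) succ=(0,0) retry=(2,0)
3 | B LOAD | counter=8 r=(0,8) succ=(0,0) retry=(2,0)
4 | B CAS | counter=9 r=(0,8) succ=(0,1) retry=(2,0)
5 | B LOAD | counter=9 r=(0,9) succ=(0,1) retry=(2,0)
6 | B CAS | counter=10 r=(0,9) succ=(0,2) retry=(2,0)
7 | A LOAD | counter=10 r=(10,9) succ=(0,2) retry=(2,0)
8 | B LOAD | counter=10 r=(10,10) succ=(0,2) retry=(2,0)
9 | B CAS | counter=11 r=(10,10) succ=(0,3) retry=(2,0)
10 | A CAS | counter=11 r=(10,10) succ=(0,3) retry=(3,0)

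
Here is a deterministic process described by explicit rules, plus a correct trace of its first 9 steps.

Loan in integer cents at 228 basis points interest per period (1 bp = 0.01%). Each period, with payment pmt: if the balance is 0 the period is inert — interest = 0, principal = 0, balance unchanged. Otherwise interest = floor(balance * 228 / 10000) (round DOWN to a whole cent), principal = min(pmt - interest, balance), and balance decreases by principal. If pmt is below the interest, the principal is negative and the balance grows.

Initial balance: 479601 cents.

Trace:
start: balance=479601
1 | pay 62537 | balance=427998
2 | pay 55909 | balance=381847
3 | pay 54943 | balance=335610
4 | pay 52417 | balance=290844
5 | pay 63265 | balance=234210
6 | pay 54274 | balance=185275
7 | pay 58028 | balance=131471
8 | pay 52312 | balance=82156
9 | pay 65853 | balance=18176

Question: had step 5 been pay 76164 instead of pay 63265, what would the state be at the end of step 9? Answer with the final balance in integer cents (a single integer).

4059

(re-executing from step 5 with the substitution; state before step 5: balance=290844)
5 | pay 76164 | balance=221311
6 | pay 54274 | balance=172082
7 | pay 58028 | balance=117977
8 | pay 52312 | balance=68354
9 | pay 65853 | balance=4059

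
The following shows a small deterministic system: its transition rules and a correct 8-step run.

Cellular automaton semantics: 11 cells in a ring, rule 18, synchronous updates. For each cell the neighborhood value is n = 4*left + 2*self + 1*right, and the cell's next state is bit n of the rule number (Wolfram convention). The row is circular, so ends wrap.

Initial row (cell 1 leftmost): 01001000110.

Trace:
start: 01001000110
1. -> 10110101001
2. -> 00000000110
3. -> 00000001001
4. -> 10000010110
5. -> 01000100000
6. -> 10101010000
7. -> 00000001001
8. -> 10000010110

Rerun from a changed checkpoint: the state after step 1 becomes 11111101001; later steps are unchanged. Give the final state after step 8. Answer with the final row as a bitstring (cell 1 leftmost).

state after step 1 := 11111101001
2. -> 00000000110
3. -> 00000001001
4. -> 10000010110
5. -> 01000100000
6. -> 10101010000
7. -> 00000001001
8. -> 10000010110

10000010110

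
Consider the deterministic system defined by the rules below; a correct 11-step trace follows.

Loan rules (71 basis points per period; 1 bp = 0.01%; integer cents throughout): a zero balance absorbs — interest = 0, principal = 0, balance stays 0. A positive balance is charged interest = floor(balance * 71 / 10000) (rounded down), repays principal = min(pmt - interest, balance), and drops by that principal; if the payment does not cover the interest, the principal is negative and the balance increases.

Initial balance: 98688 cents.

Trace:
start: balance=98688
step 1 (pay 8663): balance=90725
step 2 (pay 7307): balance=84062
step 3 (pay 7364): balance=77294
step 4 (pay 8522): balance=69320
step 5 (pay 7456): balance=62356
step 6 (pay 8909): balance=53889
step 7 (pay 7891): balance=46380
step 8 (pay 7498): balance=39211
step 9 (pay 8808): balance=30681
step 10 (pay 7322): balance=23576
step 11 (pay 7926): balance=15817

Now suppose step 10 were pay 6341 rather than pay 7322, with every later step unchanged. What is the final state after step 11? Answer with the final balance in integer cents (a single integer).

(re-executing from step 10 with the substitution; state before step 10: balance=30681)
step 10 (pay 6341): balance=24557
step 11 (pay 7926): balance=16805

16805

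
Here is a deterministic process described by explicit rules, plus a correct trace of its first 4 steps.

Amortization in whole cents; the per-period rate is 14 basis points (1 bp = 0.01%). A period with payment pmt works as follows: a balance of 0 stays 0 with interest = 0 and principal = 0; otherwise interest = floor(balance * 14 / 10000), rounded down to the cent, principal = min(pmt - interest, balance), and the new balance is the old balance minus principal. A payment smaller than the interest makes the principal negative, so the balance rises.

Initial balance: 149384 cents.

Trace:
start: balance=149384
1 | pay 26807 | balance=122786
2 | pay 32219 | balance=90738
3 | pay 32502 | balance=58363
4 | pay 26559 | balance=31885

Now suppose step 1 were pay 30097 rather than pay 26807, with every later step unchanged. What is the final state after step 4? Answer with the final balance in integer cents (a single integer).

(re-executing from step 1 with the substitution; state before step 1: balance=149384)
1 | pay 30097 | balance=119496
2 | pay 32219 | balance=87444
3 | pay 32502 | balance=55064
4 | pay 26559 | balance=28582

28582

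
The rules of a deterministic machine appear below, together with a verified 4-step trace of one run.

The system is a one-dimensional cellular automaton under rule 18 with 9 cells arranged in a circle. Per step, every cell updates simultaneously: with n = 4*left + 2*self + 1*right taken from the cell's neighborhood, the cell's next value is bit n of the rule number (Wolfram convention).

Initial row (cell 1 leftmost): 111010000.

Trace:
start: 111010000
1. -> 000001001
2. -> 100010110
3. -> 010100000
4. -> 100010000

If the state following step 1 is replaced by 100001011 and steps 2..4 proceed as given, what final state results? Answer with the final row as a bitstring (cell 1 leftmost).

state after step 1 := 100001011
2. -> 010010000
3. -> 101101000
4. -> 000000101

000000101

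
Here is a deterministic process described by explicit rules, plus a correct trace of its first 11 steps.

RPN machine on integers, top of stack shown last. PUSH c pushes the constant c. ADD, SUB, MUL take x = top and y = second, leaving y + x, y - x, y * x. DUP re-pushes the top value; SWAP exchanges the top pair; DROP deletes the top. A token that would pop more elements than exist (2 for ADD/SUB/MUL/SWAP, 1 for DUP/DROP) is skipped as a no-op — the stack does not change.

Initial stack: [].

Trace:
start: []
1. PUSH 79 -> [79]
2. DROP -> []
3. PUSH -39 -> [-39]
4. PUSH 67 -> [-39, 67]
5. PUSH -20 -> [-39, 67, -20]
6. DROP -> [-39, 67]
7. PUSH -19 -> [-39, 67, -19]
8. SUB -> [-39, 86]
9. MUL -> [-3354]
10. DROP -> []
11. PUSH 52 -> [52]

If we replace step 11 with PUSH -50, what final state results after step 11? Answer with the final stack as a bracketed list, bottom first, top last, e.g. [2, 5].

[-50]

(re-executing from step 11 with the substitution; state before step 11: [])
11. PUSH -50 -> [-50]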